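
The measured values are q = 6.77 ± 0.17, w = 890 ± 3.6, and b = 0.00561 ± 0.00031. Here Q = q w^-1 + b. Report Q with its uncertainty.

0.0132 ± 0.000365

Let p = q·w^-1 = 0.00761. δp/p = √((1·δq/q)² + (-1·δw/w)²) = √(0.000631 + 1.64e-05) = 0.0254, so δp = 0.000193.
Q = p + b: δQ = √(δp² + δb²) = √(3.74e-08 + 9.61e-08) = 0.000365
Q = 0.0132.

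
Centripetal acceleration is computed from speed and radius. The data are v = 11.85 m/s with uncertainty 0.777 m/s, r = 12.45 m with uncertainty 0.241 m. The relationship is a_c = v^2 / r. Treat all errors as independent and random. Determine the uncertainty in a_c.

1.50 m/s^2

a_c is a product of powers, so relative uncertainties combine in quadrature:
  (2·δv/v)² = (2×0.0656)² = 0.0172;  (-1·δr/r)² = (-1×0.0194)² = 0.000375
δa_c/a_c = √(0.0176) = 0.133
a_c = 11.28 m/s^2, so δa_c = 0.133 × 11.28 = 1.50 m/s^2.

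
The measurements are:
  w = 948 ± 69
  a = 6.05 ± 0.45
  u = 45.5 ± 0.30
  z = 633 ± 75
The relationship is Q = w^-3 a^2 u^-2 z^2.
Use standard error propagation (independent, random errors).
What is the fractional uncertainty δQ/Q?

Since Q is a product/quotient, work with relative uncertainties:
  (-3·δw/w)² = (-3×0.0728)² = 0.0477;  (2·δa/a)² = (2×0.0744)² = 0.0221;  (-2·δu/u)² = (-2×0.00659)² = 0.000174;  (2·δz/z)² = (2×0.118)² = 0.0562
δQ/Q = √(0.126) = 0.355

0.355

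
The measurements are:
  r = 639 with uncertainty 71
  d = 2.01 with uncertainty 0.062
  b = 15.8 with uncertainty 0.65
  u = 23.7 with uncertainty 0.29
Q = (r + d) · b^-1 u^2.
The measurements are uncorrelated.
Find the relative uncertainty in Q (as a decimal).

Let w = r + d = 641. δw = √(δr² + δd²) = √(5040 + 0.00384) = 71.0, so δw/w = 0.111.
Q is then a monomial in w, b, u:
δQ/Q = √((δw/w)² + (-1·δb/b)² + (2·δu/u)²) = √(0.0123 + 0.00169 + 0.000599) = 0.121

0.121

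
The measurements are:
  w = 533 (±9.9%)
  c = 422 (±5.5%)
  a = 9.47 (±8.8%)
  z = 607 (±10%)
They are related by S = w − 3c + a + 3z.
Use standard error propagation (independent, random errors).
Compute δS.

Sums and differences: (δS)² = Σ (cᵢ δxᵢ)².
  (δw)² = 2780;  (3·δc)² = 4850;  (δa)² = 0.694;  (3·δz)² = 33200
δS = √(40800) = 202

202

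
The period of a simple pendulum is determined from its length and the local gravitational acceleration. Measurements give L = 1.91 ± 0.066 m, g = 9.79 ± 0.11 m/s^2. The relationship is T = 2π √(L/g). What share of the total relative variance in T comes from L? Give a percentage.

90.4%

(δT/T)² = (½·δL/L)² + (−½·δg/g)²
  L term: (0.5×0.0346)² = 0.000299
  g term: (-0.5×0.0112)² = 3.16e-05
Total = 0.000330. Share from L = 0.000299/0.000330 = 0.904.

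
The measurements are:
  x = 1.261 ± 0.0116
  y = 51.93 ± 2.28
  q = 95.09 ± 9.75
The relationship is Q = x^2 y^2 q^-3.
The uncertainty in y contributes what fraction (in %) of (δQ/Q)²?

(δQ/Q)² = (2·δx/x)² + (2·δy/y)² + (-3·δq/q)²
  x term: (2×0.00920)² = 0.000338
  y term: (2×0.0439)² = 0.00771
  q term: (-3×0.103)² = 0.0946
Total = 0.103. Share from y = 0.00771/0.103 = 0.0751.

7.51%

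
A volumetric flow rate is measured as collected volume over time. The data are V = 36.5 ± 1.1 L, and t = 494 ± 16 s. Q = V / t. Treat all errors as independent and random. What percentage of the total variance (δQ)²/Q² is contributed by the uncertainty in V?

(δQ/Q)² = (1·δV/V)² + (-1·δt/t)²
  V term: (1×0.0301)² = 0.000908
  t term: (-1×0.0324)² = 0.00105
Total = 0.00196. Share from V = 0.000908/0.00196 = 0.464.

46.4%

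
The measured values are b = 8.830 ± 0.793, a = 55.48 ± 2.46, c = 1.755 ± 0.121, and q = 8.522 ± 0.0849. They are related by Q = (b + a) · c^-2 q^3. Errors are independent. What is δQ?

Let u = b + a = 64.31. δu = √(δb² + δa²) = √(0.629 + 6.05) = 2.58, so δu/u = 0.0402.
Q is then a monomial in u, c, q:
δQ/Q = √((δu/u)² + (-2·δc/c)² + (3·δq/q)²) = √(0.00162 + 0.0190 + 0.000893) = 0.147
Q = 12920, so δQ = 0.147 × 12920 = 1900.

1900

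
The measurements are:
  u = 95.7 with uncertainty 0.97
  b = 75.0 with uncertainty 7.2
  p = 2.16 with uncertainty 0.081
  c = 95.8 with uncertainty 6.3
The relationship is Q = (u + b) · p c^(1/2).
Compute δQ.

Let w = u + b = 171. δw = √(δu² + δb²) = √(0.941 + 51.8) = 7.27, so δw/w = 0.0426.
Q is then a monomial in w, p, c:
δQ/Q = √((δw/w)² + (1·δp/p)² + (½·δc/c)²) = √(0.00181 + 0.00141 + 0.00108) = 0.0656
Q = 3610, so δQ = 0.0656 × 3610 = 237.

237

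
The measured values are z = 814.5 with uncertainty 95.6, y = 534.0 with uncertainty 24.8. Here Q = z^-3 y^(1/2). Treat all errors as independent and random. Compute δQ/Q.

0.353

For a monomial Q ∝ z^-3, y^(1/2), fractional errors add in quadrature:
  (-3·δz/z)² = (-3×0.117)² = 0.124;  (½·δy/y)² = (0.5×0.0464)² = 0.000539
δQ/Q = √(0.125) = 0.353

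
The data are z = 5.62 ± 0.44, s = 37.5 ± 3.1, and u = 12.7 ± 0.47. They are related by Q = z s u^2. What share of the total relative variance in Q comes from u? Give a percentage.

(δQ/Q)² = (1·δz/z)² + (1·δs/s)² + (2·δu/u)²
  z term: (1×0.0783)² = 0.00613
  s term: (1×0.0827)² = 0.00683
  u term: (2×0.0370)² = 0.00548
Total = 0.0184. Share from u = 0.00548/0.0184 = 0.297.

29.7%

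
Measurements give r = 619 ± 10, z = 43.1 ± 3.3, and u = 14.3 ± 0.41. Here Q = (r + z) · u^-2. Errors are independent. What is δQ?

0.193

Let w = r + z = 662. δw = √(δr² + δz²) = √(100 + 10.9) = 10.5, so δw/w = 0.0159.
Q is then a monomial in w, u:
δQ/Q = √((δw/w)² + (-2·δu/u)²) = √(0.000253 + 0.00329) = 0.0595
Q = 3.24, so δQ = 0.0595 × 3.24 = 0.193.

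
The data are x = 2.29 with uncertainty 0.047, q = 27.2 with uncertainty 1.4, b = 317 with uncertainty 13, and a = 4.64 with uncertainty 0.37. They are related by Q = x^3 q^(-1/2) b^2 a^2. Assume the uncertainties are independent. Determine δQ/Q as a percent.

Since Q is a product/quotient, work with relative uncertainties:
  (3·δx/x)² = (3×0.0205)² = 0.00379;  (−½·δq/q)² = (-0.5×0.0515)² = 0.000662;  (2·δb/b)² = (2×0.0410)² = 0.00673;  (2·δa/a)² = (2×0.0797)² = 0.0254
δQ/Q = √(0.0366) = 0.191

19.1%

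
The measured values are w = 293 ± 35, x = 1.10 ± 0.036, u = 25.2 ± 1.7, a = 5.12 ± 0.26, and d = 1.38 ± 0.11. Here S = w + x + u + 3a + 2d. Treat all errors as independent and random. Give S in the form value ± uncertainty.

337 ± 35.1

Absolute uncertainties add in quadrature for a linear combination:
  (δw)² = 1220;  (δx)² = 0.00130;  (δu)² = 2.89;  (3·δa)² = 0.608;  (2·δd)² = 0.0484
δS = √(1230) = 35.1
S = 337.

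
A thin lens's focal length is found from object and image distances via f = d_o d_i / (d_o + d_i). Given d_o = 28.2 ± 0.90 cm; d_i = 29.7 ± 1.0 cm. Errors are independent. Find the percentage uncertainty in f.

∂f/∂d_o = (d_i/(d_o+d_i))² = 0.263;  ∂f/∂d_i = (d_o/(d_o+d_i))² = 0.237
δf = √((∂f/∂d_o · δd_o)² + (∂f/∂d_i · δd_i)²) = √(0.0561 + 0.0563) = 0.335 cm
f = 14.5 cm, so δf/f = 0.335/14.5 = 0.0232.

2.32%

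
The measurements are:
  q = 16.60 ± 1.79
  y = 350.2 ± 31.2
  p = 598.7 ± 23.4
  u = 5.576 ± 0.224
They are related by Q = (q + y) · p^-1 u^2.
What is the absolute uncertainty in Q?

Let w = q + y = 366.8. δw = √(δq² + δy²) = √(3.20 + 973) = 31.3, so δw/w = 0.0852.
Q is then a monomial in w, p, u:
δQ/Q = √((δw/w)² + (-1·δp/p)² + (2·δu/u)²) = √(0.00726 + 0.00153 + 0.00646) = 0.123
Q = 19.05, so δQ = 0.123 × 19.05 = 2.35.

2.35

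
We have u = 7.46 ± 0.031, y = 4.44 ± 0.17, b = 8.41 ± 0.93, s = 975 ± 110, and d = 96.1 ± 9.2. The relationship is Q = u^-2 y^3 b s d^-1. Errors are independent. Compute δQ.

Since Q is a product/quotient, work with relative uncertainties:
  (-2·δu/u)² = (-2×0.00416)² = 6.91e-05;  (3·δy/y)² = (3×0.0383)² = 0.0132;  (1·δb/b)² = (1×0.111)² = 0.0122;  (1·δs/s)² = (1×0.113)² = 0.0127;  (-1·δd/d)² = (-1×0.0957)² = 0.00916
δQ/Q = √(0.0474) = 0.218
Q = 134, so δQ = 0.218 × 134 = 29.2.

29.2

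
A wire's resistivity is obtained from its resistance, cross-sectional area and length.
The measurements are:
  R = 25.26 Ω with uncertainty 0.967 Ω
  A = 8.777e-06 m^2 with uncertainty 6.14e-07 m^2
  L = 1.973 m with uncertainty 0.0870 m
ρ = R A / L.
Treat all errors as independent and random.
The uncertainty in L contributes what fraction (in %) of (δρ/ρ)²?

23.4%

(δρ/ρ)² = (1·δR/R)² + (1·δA/A)² + (-1·δL/L)²
  R term: (1×0.0383)² = 0.00147
  A term: (1×0.0700)² = 0.00489
  L term: (-1×0.0441)² = 0.00194
Total = 0.00830. Share from L = 0.00194/0.00830 = 0.234.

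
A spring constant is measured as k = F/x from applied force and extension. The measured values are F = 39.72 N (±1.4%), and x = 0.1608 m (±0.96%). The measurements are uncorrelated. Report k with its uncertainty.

k is a product of powers, so relative uncertainties combine in quadrature:
  (1·δF/F)² = (1×0.0140)² = 0.000196;  (-1·δx/x)² = (-1×0.00960)² = 9.22e-05
δk/k = √(0.000288) = 0.0170
k = 247.0 N/m, so δk = 0.0170 × 247.0 = 4.19 N/m.

247.0 ± 4.19 N/m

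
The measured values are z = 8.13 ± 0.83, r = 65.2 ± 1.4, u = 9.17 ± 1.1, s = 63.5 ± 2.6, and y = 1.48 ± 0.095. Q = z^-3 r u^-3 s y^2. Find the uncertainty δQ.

Q is a product of powers, so relative uncertainties combine in quadrature:
  (-3·δz/z)² = (-3×0.102)² = 0.0938;  (1·δr/r)² = (1×0.0215)² = 0.000461;  (-3·δu/u)² = (-3×0.120)² = 0.130;  (1·δs/s)² = (1×0.0409)² = 0.00168;  (2·δy/y)² = (2×0.0642)² = 0.0165
δQ/Q = √(0.242) = 0.492
Q = 0.0219, so δQ = 0.492 × 0.0219 = 0.0108.

0.0108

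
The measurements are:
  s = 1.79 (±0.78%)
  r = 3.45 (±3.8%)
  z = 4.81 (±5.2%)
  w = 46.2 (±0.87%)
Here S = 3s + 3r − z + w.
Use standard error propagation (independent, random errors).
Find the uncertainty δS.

S is a linear combination, so absolute uncertainties add in quadrature:
  (3·δs)² = 0.00175;  (3·δr)² = 0.155;  (δz)² = 0.0626;  (δw)² = 0.162
δS = √(0.381) = 0.617

0.617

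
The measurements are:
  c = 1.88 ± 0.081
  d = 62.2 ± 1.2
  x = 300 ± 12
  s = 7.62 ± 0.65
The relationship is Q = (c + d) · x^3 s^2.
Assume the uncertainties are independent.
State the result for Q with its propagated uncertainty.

(1.00 ± 0.210) × 10^11

Let u = c + d = 64.1. δu = √(δc² + δd²) = √(0.00656 + 1.44) = 1.20, so δu/u = 0.0188.
Q is then a monomial in u, x, s:
δQ/Q = √((δu/u)² + (3·δx/x)² + (2·δs/s)²) = √(0.000352 + 0.0144 + 0.0291) = 0.209
Q = 1e+11, so δQ = 0.209 × 1e+11 = 2.1e+10.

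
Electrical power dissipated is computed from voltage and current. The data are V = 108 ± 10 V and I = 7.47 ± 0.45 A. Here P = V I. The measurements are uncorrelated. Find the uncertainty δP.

89.1 W

P is a product of powers, so relative uncertainties combine in quadrature:
  (1·δV/V)² = (1×0.0926)² = 0.00857;  (1·δI/I)² = (1×0.0602)² = 0.00363
δP/P = √(0.0122) = 0.110
P = 807 W, so δP = 0.110 × 807 = 89.1 W.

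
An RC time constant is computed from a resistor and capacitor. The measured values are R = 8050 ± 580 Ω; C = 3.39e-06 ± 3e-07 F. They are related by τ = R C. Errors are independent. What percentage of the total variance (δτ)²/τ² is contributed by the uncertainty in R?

(δτ/τ)² = (1·δR/R)² + (1·δC/C)²
  R term: (1×0.0720)² = 0.00519
  C term: (1×0.0885)² = 0.00783
Total = 0.0130. Share from R = 0.00519/0.0130 = 0.399.

39.9%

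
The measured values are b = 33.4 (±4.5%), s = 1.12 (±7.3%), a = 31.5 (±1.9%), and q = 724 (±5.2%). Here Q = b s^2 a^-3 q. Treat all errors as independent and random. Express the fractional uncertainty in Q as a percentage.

17.1%

For a monomial Q ∝ b, s^2, a^-3, q, fractional errors add in quadrature:
  (1·δb/b)² = (1×0.0450)² = 0.00202;  (2·δs/s)² = (2×0.0730)² = 0.0213;  (-3·δa/a)² = (-3×0.0190)² = 0.00325;  (1·δq/q)² = (1×0.0520)² = 0.00270
δQ/Q = √(0.0293) = 0.171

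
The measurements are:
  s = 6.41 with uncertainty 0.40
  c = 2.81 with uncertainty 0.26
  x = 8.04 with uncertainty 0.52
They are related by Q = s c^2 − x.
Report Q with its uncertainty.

Let p = s·c^2 = 50.6. δp/p = √((1·δs/s)² + (2·δc/c)²) = √(0.00389 + 0.0342) = 0.195, so δp = 9.88.
Q = p − x: δQ = √(δp² + δx²) = √(97.7 + 0.270) = 9.90
Q = 42.6.

42.6 ± 9.90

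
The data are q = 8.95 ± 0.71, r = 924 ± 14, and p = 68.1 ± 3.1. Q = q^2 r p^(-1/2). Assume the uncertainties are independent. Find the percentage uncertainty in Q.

Each factor contributes (exponent × relative error)² to (δQ/Q)²:
  (2·δq/q)² = (2×0.0793)² = 0.0252;  (1·δr/r)² = (1×0.0152)² = 0.000230;  (−½·δp/p)² = (-0.5×0.0455)² = 0.000518
δQ/Q = √(0.0259) = 0.161

16.1%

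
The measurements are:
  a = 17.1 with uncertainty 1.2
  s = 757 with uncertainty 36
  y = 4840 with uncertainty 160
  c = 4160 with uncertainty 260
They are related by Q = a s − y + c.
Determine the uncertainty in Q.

Let p = a·s = 12900. δp/p = √((1·δa/a)² + (1·δs/s)²) = √(0.00492 + 0.00226) = 0.0848, so δp = 1100.
Q = p − y + c: δQ = √(δp² + δy² + δc²) = √(1.2e+06 + 25600 + 67600) = 1140

1140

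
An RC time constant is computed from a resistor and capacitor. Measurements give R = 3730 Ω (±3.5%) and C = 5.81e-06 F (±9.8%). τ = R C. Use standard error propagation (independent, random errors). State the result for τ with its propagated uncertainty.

For a monomial τ ∝ R, C, fractional errors add in quadrature:
  (1·δR/R)² = (1×0.0350)² = 0.00123;  (1·δC/C)² = (1×0.0980)² = 0.00960
δτ/τ = √(0.0108) = 0.104
τ = 0.0217 s, so δτ = 0.104 × 0.0217 = 0.00226 s.

0.0217 ± 0.00226 s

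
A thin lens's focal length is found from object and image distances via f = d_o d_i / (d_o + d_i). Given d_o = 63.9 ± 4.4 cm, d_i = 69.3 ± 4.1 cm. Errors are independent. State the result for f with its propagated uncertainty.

∂f/∂d_o = (d_i/(d_o+d_i))² = 0.271;  ∂f/∂d_i = (d_o/(d_o+d_i))² = 0.230
δf = √((∂f/∂d_o · δd_o)² + (∂f/∂d_i · δd_i)²) = √(1.42 + 0.890) = 1.52 cm
f = 33.2 cm.

33.2 ± 1.52 cm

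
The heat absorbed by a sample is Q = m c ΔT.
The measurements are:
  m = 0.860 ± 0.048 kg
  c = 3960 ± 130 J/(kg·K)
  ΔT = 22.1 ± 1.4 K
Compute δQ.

6820 J

Since Q is a product/quotient, work with relative uncertainties:
  (1·δm/m)² = (1×0.0558)² = 0.00312;  (1·δc/c)² = (1×0.0328)² = 0.00108;  (1·δΔT/ΔT)² = (1×0.0633)² = 0.00401
δQ/Q = √(0.00821) = 0.0906
Q = 75300 J, so δQ = 0.0906 × 75300 = 6820 J.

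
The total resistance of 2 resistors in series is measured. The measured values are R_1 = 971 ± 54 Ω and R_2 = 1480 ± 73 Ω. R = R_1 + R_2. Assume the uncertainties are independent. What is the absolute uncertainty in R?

90.8 Ω

R is a linear combination, so absolute uncertainties add in quadrature:
  (δR_1)² = 2920;  (δR_2)² = 5330
δR = √(8240) = 90.8 Ω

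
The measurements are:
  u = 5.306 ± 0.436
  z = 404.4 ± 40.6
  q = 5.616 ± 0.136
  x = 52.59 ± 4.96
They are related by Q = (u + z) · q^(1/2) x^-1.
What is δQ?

Let w = u + z = 409.7. δw = √(δu² + δz²) = √(0.190 + 1650) = 40.6, so δw/w = 0.0991.
Q is then a monomial in w, q, x:
δQ/Q = √((δw/w)² + (½·δq/q)² + (-1·δx/x)²) = √(0.00982 + 0.000147 + 0.00890) = 0.137
Q = 18.46, so δQ = 0.137 × 18.46 = 2.54.

2.54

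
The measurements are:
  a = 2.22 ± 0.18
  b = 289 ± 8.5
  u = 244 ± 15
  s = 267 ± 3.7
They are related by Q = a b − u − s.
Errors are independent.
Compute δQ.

57.5

Let p = a·b = 642. δp/p = √((1·δa/a)² + (1·δb/b)²) = √(0.00657 + 0.000865) = 0.0863, so δp = 55.3.
Q = p − u − s: δQ = √(δp² + δu² + δs²) = √(3060 + 225 + 13.7) = 57.5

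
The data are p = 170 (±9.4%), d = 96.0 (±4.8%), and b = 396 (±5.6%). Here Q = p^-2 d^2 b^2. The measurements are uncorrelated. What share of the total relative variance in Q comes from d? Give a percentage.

16.1%

(δQ/Q)² = (-2·δp/p)² + (2·δd/d)² + (2·δb/b)²
  p term: (-2×0.0940)² = 0.0353
  d term: (2×0.0480)² = 0.00922
  b term: (2×0.0560)² = 0.0125
Total = 0.0571. Share from d = 0.00922/0.0571 = 0.161.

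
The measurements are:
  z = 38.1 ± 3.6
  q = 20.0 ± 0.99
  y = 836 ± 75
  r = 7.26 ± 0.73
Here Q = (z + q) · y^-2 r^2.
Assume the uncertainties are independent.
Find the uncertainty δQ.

0.00121

Let u = z + q = 58.1. δu = √(δz² + δq²) = √(13.0 + 0.980) = 3.73, so δu/u = 0.0643.
Q is then a monomial in u, y, r:
δQ/Q = √((δu/u)² + (-2·δy/y)² + (2·δr/r)²) = √(0.00413 + 0.0322 + 0.0404) = 0.277
Q = 0.00438, so δQ = 0.277 × 0.00438 = 0.00121.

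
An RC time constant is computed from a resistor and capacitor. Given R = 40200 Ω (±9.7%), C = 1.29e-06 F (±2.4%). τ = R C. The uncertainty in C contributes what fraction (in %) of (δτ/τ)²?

(δτ/τ)² = (1·δR/R)² + (1·δC/C)²
  R term: (1×0.0970)² = 0.00941
  C term: (1×0.0240)² = 0.000576
Total = 0.00998. Share from C = 0.000576/0.00998 = 0.0577.

5.77%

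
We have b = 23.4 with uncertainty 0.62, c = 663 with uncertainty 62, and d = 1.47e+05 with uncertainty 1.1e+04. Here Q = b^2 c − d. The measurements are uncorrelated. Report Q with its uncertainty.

Let p = b^2·c = 3.63e+05. δp/p = √((2·δb/b)² + (1·δc/c)²) = √(0.00281 + 0.00874) = 0.107, so δp = 39000.
Q = p − d: δQ = √(δp² + δd²) = √(1.52e+09 + 1.21e+08) = 40500
Q = 2.16e+05.

(2.16 ± 0.405) × 10^5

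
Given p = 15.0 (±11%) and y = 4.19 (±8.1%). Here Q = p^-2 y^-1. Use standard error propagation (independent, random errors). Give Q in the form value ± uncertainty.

Since Q is a product/quotient, work with relative uncertainties:
  (-2·δp/p)² = (-2×0.110)² = 0.0484;  (-1·δy/y)² = (-1×0.0810)² = 0.00656
δQ/Q = √(0.0550) = 0.234
Q = 0.00106, so δQ = 0.234 × 0.00106 = 0.000249.

0.00106 ± 0.000249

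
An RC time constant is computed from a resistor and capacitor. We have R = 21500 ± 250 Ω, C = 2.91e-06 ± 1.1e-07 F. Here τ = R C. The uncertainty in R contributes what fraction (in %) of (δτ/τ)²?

8.64%

(δτ/τ)² = (1·δR/R)² + (1·δC/C)²
  R term: (1×0.0116)² = 0.000135
  C term: (1×0.0378)² = 0.00143
Total = 0.00156. Share from R = 0.000135/0.00156 = 0.0864.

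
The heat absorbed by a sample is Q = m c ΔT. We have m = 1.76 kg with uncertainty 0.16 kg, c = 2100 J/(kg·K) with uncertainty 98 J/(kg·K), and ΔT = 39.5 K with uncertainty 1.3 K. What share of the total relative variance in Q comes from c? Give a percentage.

18.9%

(δQ/Q)² = (1·δm/m)² + (1·δc/c)² + (1·δΔT/ΔT)²
  m term: (1×0.0909)² = 0.00826
  c term: (1×0.0467)² = 0.00218
  ΔT term: (1×0.0329)² = 0.00108
Total = 0.0115. Share from c = 0.00218/0.0115 = 0.189.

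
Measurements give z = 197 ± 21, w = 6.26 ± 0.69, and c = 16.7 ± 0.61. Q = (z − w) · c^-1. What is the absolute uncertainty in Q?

1.33

Let u = z − w = 191. δu = √(δz² + δw²) = √(441 + 0.476) = 21.0, so δu/u = 0.110.
Q is then a monomial in u, c:
δQ/Q = √((δu/u)² + (-1·δc/c)²) = √(0.0121 + 0.00133) = 0.116
Q = 11.4, so δQ = 0.116 × 11.4 = 1.33.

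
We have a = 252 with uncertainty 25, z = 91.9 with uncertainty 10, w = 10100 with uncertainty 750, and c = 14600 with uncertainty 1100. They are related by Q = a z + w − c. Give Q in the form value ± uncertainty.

18700 ± 3660

Let p = a·z = 23200. δp/p = √((1·δa/a)² + (1·δz/z)²) = √(0.00984 + 0.0118) = 0.147, so δp = 3410.
Q = p + w − c: δQ = √(δp² + δw² + δc²) = √(1.16e+07 + 5.62e+05 + 1.21e+06) = 3660
Q = 18700.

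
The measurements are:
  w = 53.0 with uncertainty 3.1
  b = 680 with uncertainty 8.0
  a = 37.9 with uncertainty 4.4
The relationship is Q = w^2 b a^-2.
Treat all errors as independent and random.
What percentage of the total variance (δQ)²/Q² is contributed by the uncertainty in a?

79.6%

(δQ/Q)² = (2·δw/w)² + (1·δb/b)² + (-2·δa/a)²
  w term: (2×0.0585)² = 0.0137
  b term: (1×0.0118)² = 0.000138
  a term: (-2×0.116)² = 0.0539
Total = 0.0677. Share from a = 0.0539/0.0677 = 0.796.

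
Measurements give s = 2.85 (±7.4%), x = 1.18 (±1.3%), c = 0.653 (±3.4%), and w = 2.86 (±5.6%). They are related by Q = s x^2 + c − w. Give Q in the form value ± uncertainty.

1.76 ± 0.351

Let p = s·x^2 = 3.97. δp/p = √((1·δs/s)² + (2·δx/x)²) = √(0.00548 + 0.000676) = 0.0784, so δp = 0.311.
Q = p + c − w: δQ = √(δp² + δc² + δw²) = √(0.0969 + 0.000493 + 0.0257) = 0.351
Q = 1.76.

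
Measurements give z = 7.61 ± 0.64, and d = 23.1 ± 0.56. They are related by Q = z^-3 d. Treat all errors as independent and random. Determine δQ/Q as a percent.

25.3%

Since Q is a product/quotient, work with relative uncertainties:
  (-3·δz/z)² = (-3×0.0841)² = 0.0637;  (1·δd/d)² = (1×0.0242)² = 0.000588
δQ/Q = √(0.0642) = 0.253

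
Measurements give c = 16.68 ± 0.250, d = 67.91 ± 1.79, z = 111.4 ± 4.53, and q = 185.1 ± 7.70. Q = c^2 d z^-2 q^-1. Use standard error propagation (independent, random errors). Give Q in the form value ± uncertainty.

0.008225 ± 0.000820

Each factor contributes (exponent × relative error)² to (δQ/Q)²:
  (2·δc/c)² = (2×0.0150)² = 0.000899;  (1·δd/d)² = (1×0.0264)² = 0.000695;  (-2·δz/z)² = (-2×0.0407)² = 0.00661;  (-1·δq/q)² = (-1×0.0416)² = 0.00173
δQ/Q = √(0.00994) = 0.0997
Q = 0.008225, so δQ = 0.0997 × 0.008225 = 0.000820.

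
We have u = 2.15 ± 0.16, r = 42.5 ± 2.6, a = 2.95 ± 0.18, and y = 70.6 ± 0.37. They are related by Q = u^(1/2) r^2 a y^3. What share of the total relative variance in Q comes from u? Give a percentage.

6.81%

(δQ/Q)² = (½·δu/u)² + (2·δr/r)² + (1·δa/a)² + (3·δy/y)²
  u term: (0.5×0.0744)² = 0.00138
  r term: (2×0.0612)² = 0.0150
  a term: (1×0.0610)² = 0.00372
  y term: (3×0.00524)² = 0.000247
Total = 0.0203. Share from u = 0.00138/0.0203 = 0.0681.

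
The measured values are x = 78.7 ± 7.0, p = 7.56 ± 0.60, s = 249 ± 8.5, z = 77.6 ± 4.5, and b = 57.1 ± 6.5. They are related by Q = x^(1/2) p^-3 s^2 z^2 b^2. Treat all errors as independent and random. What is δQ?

Products/powers → add relative errors in quadrature, weighted by exponent:
  (½·δx/x)² = (0.5×0.0889)² = 0.00198;  (-3·δp/p)² = (-3×0.0794)² = 0.0567;  (2·δs/s)² = (2×0.0341)² = 0.00466;  (2·δz/z)² = (2×0.0580)² = 0.0135;  (2·δb/b)² = (2×0.114)² = 0.0518
δQ/Q = √(0.129) = 0.359
Q = 2.5e+10, so δQ = 0.359 × 2.5e+10 = 8.96e+09.

8.96e+09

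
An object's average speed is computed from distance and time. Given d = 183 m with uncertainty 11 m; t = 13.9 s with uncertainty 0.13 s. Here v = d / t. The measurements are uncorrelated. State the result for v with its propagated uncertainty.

13.2 ± 0.801 m/s

Each factor contributes (exponent × relative error)² to (δv/v)²:
  (1·δd/d)² = (1×0.0601)² = 0.00361;  (-1·δt/t)² = (-1×0.00935)² = 8.75e-05
δv/v = √(0.00370) = 0.0608
v = 13.2 m/s, so δv = 0.0608 × 13.2 = 0.801 m/s.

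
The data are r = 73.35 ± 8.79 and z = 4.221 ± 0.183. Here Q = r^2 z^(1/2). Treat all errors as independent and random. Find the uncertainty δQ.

2660

For a monomial Q ∝ r^2, z^(1/2), fractional errors add in quadrature:
  (2·δr/r)² = (2×0.120)² = 0.0574;  (½·δz/z)² = (0.5×0.0434)² = 0.000470
δQ/Q = √(0.0579) = 0.241
Q = 11050, so δQ = 0.241 × 11050 = 2660.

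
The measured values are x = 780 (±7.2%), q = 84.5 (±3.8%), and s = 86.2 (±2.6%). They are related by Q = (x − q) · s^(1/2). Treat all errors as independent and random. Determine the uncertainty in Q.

Let u = x − q = 696. δu = √(δx² + δq²) = √(3150 + 10.3) = 56.3, so δu/u = 0.0809.
Q is then a monomial in u, s:
δQ/Q = √((δu/u)² + (½·δs/s)²) = √(0.00654 + 0.000169) = 0.0819
Q = 6460, so δQ = 0.0819 × 6460 = 529.

529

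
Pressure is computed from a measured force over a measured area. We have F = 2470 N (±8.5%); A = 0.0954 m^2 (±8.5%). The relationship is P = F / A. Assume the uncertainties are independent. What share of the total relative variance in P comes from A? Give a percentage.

50.0%

(δP/P)² = (1·δF/F)² + (-1·δA/A)²
  F term: (1×0.0850)² = 0.00723
  A term: (-1×0.0850)² = 0.00723
Total = 0.0145. Share from A = 0.00723/0.0145 = 0.500.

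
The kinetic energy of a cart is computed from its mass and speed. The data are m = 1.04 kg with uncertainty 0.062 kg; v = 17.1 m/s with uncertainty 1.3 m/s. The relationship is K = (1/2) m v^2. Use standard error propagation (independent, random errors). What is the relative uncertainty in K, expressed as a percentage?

16.3%

For a monomial K ∝ m, v^2, fractional errors add in quadrature:
  (1·δm/m)² = (1×0.0596)² = 0.00355;  (2·δv/v)² = (2×0.0760)² = 0.0231
δK/K = √(0.0267) = 0.163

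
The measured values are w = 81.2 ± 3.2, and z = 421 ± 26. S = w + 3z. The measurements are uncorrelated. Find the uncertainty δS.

Each term contributes (cᵢ δxᵢ)² to (δS)²:
  (δw)² = 10.2;  (3·δz)² = 6080
δS = √(6090) = 78.1

78.1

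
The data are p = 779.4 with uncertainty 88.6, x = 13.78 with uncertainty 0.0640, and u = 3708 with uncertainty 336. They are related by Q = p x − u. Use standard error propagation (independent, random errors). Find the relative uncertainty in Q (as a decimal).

Let w = p·x = 10740. δw/w = √((1·δp/p)² + (1·δx/x)²) = √(0.0129 + 2.16e-05) = 0.114, so δw = 1220.
Q = w − u: δQ = √(δw² + δu²) = √(1.49e+06 + 1.13e+05) = 1270
Q = 7032, so δQ/Q = 1270/7032 = 0.180.

0.180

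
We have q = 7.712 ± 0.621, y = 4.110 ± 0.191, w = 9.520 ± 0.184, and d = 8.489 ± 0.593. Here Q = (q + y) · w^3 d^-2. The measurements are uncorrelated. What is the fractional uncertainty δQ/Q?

Let u = q + y = 11.82. δu = √(δq² + δy²) = √(0.386 + 0.0365) = 0.650, so δu/u = 0.0550.
Q is then a monomial in u, w, d:
δQ/Q = √((δu/u)² + (3·δw/w)² + (-2·δd/d)²) = √(0.00302 + 0.00336 + 0.0195) = 0.161

0.161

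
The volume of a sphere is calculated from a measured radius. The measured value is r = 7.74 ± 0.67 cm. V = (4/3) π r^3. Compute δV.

V ∝ r^3, so δV/V = |3| · δr/r = 3 × 0.0866 = 0.260.
V = 1940 cm^3, so δV = 0.260 × 1940 = 504 cm^3.

504 cm^3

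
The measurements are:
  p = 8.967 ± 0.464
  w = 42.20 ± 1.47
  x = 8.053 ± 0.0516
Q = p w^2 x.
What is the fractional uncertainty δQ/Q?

Relative error in a monomial: (δQ/Q)² = Σ (nᵢ · δxᵢ/xᵢ)².
  (1·δp/p)² = (1×0.0517)² = 0.00268;  (2·δw/w)² = (2×0.0348)² = 0.00485;  (1·δx/x)² = (1×0.00641)² = 4.11e-05
δQ/Q = √(0.00757) = 0.0870

0.0870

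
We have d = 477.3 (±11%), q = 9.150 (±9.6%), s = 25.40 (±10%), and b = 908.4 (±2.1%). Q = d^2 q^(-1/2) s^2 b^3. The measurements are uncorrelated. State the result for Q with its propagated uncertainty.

Q is a product of powers, so relative uncertainties combine in quadrature:
  (2·δd/d)² = (2×0.110)² = 0.0484;  (−½·δq/q)² = (-0.5×0.0960)² = 0.00230;  (2·δs/s)² = (2×0.100)² = 0.0400;  (3·δb/b)² = (3×0.0210)² = 0.00397
δQ/Q = √(0.0947) = 0.308
Q = 3.642e+16, so δQ = 0.308 × 3.642e+16 = 1.12e+16.

(3.642 ± 1.12) × 10^16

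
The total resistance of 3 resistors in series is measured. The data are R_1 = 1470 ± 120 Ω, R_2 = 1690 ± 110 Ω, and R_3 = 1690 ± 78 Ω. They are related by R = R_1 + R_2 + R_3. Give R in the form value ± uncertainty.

4850 ± 181 Ω

For a sum/difference, combine absolute errors in quadrature:
  (δR_1)² = 14400;  (δR_2)² = 12100;  (δR_3)² = 6080
δR = √(32600) = 181 Ω
R = 4850 Ω.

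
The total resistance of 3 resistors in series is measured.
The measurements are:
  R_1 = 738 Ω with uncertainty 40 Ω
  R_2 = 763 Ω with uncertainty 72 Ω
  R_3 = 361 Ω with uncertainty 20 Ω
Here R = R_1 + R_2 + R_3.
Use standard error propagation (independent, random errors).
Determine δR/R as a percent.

4.55%

Sums and differences: (δR)² = Σ (cᵢ δxᵢ)².
  (δR_1)² = 1600;  (δR_2)² = 5180;  (δR_3)² = 400
δR = √(7180) = 84.8 Ω
R = 1860 Ω, so δR/R = 84.8/1860 = 0.0455.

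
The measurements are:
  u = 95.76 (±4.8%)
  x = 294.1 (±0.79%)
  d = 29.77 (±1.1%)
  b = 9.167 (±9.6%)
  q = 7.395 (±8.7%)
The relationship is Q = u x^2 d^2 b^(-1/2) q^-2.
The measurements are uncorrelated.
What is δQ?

8.37e+06

For a monomial Q ∝ u, x^2, d^2, b^(-1/2), q^-2, fractional errors add in quadrature:
  (1·δu/u)² = (1×0.0480)² = 0.00230;  (2·δx/x)² = (2×0.00790)² = 0.000250;  (2·δd/d)² = (2×0.0110)² = 0.000484;  (−½·δb/b)² = (-0.5×0.0960)² = 0.00230;  (-2·δq/q)² = (-2×0.0870)² = 0.0303
δQ/Q = √(0.0356) = 0.189
Q = 4.433e+07, so δQ = 0.189 × 4.433e+07 = 8.37e+06.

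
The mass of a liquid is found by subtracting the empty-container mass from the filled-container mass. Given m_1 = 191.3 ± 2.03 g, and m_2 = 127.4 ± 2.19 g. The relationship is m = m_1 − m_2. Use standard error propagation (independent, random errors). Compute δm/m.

m is a linear combination, so absolute uncertainties add in quadrature:
  (δm_1)² = 4.12;  (δm_2)² = 4.80
δm = √(8.92) = 2.99 g
m = 63.90 g, so δm/m = 2.99/63.90 = 0.0467.

0.0467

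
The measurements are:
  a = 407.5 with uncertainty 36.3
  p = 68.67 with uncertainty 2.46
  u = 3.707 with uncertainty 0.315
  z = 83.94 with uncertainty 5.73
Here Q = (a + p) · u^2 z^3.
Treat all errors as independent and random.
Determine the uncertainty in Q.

Let w = a + p = 476.2. δw = √(δa² + δp²) = √(1320 + 6.05) = 36.4, so δw/w = 0.0764.
Q is then a monomial in w, u, z:
δQ/Q = √((δw/w)² + (2·δu/u)² + (3·δz/z)²) = √(0.00584 + 0.0289 + 0.0419) = 0.277
Q = 3.87e+09, so δQ = 0.277 × 3.87e+09 = 1.07e+09.

1.07e+09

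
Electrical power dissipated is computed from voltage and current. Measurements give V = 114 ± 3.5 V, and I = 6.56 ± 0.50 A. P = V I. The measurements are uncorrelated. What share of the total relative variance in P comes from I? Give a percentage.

(δP/P)² = (1·δV/V)² + (1·δI/I)²
  V term: (1×0.0307)² = 0.000943
  I term: (1×0.0762)² = 0.00581
Total = 0.00675. Share from I = 0.00581/0.00675 = 0.860.

86.0%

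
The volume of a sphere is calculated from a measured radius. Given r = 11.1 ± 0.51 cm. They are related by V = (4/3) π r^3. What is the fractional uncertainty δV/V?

0.138

Since V is a product/quotient, work with relative uncertainties:
  (3·δr/r)² = (3×0.0459)² = 0.0190
δV/V = √(0.0190) = 0.138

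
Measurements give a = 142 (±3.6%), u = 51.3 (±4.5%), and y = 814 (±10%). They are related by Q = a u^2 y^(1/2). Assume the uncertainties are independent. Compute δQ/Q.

Since Q is a product/quotient, work with relative uncertainties:
  (1·δa/a)² = (1×0.0360)² = 0.00130;  (2·δu/u)² = (2×0.0450)² = 0.00810;  (½·δy/y)² = (0.5×0.100)² = 0.00250
δQ/Q = √(0.0119) = 0.109

0.109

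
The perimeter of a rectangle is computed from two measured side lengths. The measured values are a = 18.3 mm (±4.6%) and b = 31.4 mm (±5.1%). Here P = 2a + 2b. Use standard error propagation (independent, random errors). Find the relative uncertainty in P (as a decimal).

0.0364

P is a linear combination, so absolute uncertainties add in quadrature:
  (2·δa)² = 2.83;  (2·δb)² = 10.3
δP = √(13.1) = 3.62 mm
P = 99.4 mm, so δP/P = 3.62/99.4 = 0.0364.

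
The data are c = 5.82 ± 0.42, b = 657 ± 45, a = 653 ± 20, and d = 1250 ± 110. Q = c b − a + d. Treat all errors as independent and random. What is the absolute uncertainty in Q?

397

Let p = c·b = 3820. δp/p = √((1·δc/c)² + (1·δb/b)²) = √(0.00521 + 0.00469) = 0.0995, so δp = 380.
Q = p − a + d: δQ = √(δp² + δa² + δd²) = √(1.45e+05 + 400 + 12100) = 397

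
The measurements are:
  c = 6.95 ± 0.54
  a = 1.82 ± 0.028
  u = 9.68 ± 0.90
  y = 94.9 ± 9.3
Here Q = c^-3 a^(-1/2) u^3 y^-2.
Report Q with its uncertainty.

(2.22 ± 0.919) × 10^-4

Q is a product of powers, so relative uncertainties combine in quadrature:
  (-3·δc/c)² = (-3×0.0777)² = 0.0543;  (−½·δa/a)² = (-0.5×0.0154)² = 5.92e-05;  (3·δu/u)² = (3×0.0930)² = 0.0778;  (-2·δy/y)² = (-2×0.0980)² = 0.0384
δQ/Q = √(0.171) = 0.413
Q = 0.000222, so δQ = 0.413 × 0.000222 = 9.19e-05.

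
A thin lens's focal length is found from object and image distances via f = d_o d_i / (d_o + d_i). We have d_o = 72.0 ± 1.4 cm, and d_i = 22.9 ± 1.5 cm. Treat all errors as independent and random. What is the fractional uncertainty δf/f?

0.0499

∂f/∂d_o = (d_i/(d_o+d_i))² = 0.0582;  ∂f/∂d_i = (d_o/(d_o+d_i))² = 0.576
δf = √((∂f/∂d_o · δd_o)² + (∂f/∂d_i · δd_i)²) = √(0.00665 + 0.746) = 0.867 cm
f = 17.4 cm, so δf/f = 0.867/17.4 = 0.0499.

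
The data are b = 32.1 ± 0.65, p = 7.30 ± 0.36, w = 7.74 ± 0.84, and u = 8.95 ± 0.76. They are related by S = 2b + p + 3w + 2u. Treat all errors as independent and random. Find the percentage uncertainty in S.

2.87%

Sums and differences: (δS)² = Σ (cᵢ δxᵢ)².
  (2·δb)² = 1.69;  (δp)² = 0.130;  (3·δw)² = 6.35;  (2·δu)² = 2.31
δS = √(10.5) = 3.24
S = 113, so δS/S = 3.24/113 = 0.0287.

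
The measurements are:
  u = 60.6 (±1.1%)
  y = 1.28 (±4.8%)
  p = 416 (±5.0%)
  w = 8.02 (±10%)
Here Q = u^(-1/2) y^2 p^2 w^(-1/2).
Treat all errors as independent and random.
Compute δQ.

1900

Since Q is a product/quotient, work with relative uncertainties:
  (−½·δu/u)² = (-0.5×0.0110)² = 3.03e-05;  (2·δy/y)² = (2×0.0480)² = 0.00922;  (2·δp/p)² = (2×0.0500)² = 0.0100;  (−½·δw/w)² = (-0.5×0.100)² = 0.00250
δQ/Q = √(0.0217) = 0.147
Q = 12900, so δQ = 0.147 × 12900 = 1900.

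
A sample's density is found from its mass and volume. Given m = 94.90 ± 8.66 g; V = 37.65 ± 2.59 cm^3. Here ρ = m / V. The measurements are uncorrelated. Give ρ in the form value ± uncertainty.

Since ρ is a product/quotient, work with relative uncertainties:
  (1·δm/m)² = (1×0.0913)² = 0.00833;  (-1·δV/V)² = (-1×0.0688)² = 0.00473
δρ/ρ = √(0.0131) = 0.114
ρ = 2.521 g/cm^3, so δρ = 0.114 × 2.521 = 0.288 g/cm^3.

2.521 ± 0.288 g/cm^3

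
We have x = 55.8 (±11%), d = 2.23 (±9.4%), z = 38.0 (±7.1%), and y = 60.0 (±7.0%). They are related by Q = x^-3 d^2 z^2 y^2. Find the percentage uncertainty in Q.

Q is a product of powers, so relative uncertainties combine in quadrature:
  (-3·δx/x)² = (-3×0.110)² = 0.109;  (2·δd/d)² = (2×0.0940)² = 0.0353;  (2·δz/z)² = (2×0.0710)² = 0.0202;  (2·δy/y)² = (2×0.0700)² = 0.0196
δQ/Q = √(0.184) = 0.429

42.9%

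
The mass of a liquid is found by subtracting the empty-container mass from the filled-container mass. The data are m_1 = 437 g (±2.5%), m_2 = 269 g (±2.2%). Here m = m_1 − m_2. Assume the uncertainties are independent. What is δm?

12.4 g

For a sum/difference, combine absolute errors in quadrature:
  (δm_1)² = 119;  (δm_2)² = 35.0
δm = √(154) = 12.4 g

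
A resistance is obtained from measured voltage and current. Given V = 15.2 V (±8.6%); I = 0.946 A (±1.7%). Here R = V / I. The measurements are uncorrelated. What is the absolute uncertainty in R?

R is a product of powers, so relative uncertainties combine in quadrature:
  (1·δV/V)² = (1×0.0860)² = 0.00740;  (-1·δI/I)² = (-1×0.0170)² = 0.000289
δR/R = √(0.00768) = 0.0877
R = 16.1 Ω, so δR = 0.0877 × 16.1 = 1.41 Ω.

1.41 Ω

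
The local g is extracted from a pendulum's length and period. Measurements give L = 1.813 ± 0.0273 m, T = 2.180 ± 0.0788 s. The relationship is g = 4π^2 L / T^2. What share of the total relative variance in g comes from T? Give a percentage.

95.8%

(δg/g)² = (1·δL/L)² + (-2·δT/T)²
  L term: (1×0.0151)² = 0.000227
  T term: (-2×0.0361)² = 0.00523
Total = 0.00545. Share from T = 0.00523/0.00545 = 0.958.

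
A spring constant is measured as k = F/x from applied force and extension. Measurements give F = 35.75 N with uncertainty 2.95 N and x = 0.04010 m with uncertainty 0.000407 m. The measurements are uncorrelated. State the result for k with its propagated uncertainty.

891.5 ± 74.1 N/m

Each factor contributes (exponent × relative error)² to (δk/k)²:
  (1·δF/F)² = (1×0.0825)² = 0.00681;  (-1·δx/x)² = (-1×0.0101)² = 0.000103
δk/k = √(0.00691) = 0.0831
k = 891.5 N/m, so δk = 0.0831 × 891.5 = 74.1 N/m.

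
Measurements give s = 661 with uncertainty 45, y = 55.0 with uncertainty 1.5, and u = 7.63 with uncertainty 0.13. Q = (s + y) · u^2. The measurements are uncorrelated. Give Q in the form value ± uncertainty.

41700 ± 2980

Let w = s + y = 716. δw = √(δs² + δy²) = √(2020 + 2.25) = 45.0, so δw/w = 0.0629.
Q is then a monomial in w, u:
δQ/Q = √((δw/w)² + (2·δu/u)²) = √(0.00395 + 0.00116) = 0.0715
Q = 41700, so δQ = 0.0715 × 41700 = 2980.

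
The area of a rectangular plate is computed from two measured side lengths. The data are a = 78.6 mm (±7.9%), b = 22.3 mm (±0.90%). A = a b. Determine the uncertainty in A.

139 mm^2

Since A is a product/quotient, work with relative uncertainties:
  (1·δa/a)² = (1×0.0790)² = 0.00624;  (1·δb/b)² = (1×0.00900)² = 8.1e-05
δA/A = √(0.00632) = 0.0795
A = 1750 mm^2, so δA = 0.0795 × 1750 = 139 mm^2.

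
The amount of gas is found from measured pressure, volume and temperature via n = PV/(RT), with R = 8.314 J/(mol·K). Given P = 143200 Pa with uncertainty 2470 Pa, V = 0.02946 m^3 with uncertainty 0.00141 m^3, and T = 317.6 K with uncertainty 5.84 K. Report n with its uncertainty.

1.598 ± 0.0864 mol

n is a product of powers, so relative uncertainties combine in quadrature:
  (1·δP/P)² = (1×0.0172)² = 0.000298;  (1·δV/V)² = (1×0.0479)² = 0.00229;  (-1·δT/T)² = (-1×0.0184)² = 0.000338
δn/n = √(0.00293) = 0.0541
n = 1.598 mol, so δn = 0.0541 × 1.598 = 0.0864 mol.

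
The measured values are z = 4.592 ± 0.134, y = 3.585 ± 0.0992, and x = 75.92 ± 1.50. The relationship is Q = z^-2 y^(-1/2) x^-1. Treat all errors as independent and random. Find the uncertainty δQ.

Products/powers → add relative errors in quadrature, weighted by exponent:
  (-2·δz/z)² = (-2×0.0292)² = 0.00341;  (−½·δy/y)² = (-0.5×0.0277)² = 0.000191;  (-1·δx/x)² = (-1×0.0198)² = 0.000390
δQ/Q = √(0.00399) = 0.0632
Q = 0.0003299, so δQ = 0.0632 × 0.0003299 = 2.08e-05.

2.08e-05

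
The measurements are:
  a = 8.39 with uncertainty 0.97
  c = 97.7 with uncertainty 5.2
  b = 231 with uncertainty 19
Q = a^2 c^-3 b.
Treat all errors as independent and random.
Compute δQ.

Each factor contributes (exponent × relative error)² to (δQ/Q)²:
  (2·δa/a)² = (2×0.116)² = 0.0535;  (-3·δc/c)² = (-3×0.0532)² = 0.0255;  (1·δb/b)² = (1×0.0823)² = 0.00677
δQ/Q = √(0.0857) = 0.293
Q = 0.0174, so δQ = 0.293 × 0.0174 = 0.00511.

0.00511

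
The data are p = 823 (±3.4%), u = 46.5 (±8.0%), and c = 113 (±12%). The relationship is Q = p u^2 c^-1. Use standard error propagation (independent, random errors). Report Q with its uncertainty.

For a monomial Q ∝ p, u^2, c^-1, fractional errors add in quadrature:
  (1·δp/p)² = (1×0.0340)² = 0.00116;  (2·δu/u)² = (2×0.0800)² = 0.0256;  (-1·δc/c)² = (-1×0.120)² = 0.0144
δQ/Q = √(0.0412) = 0.203
Q = 15700, so δQ = 0.203 × 15700 = 3190.

15700 ± 3190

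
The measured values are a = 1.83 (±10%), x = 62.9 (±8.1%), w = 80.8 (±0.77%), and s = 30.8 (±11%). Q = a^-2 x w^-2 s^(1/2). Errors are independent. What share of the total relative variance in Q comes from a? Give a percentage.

80.3%

(δQ/Q)² = (-2·δa/a)² + (1·δx/x)² + (-2·δw/w)² + (½·δs/s)²
  a term: (-2×0.100)² = 0.0400
  x term: (1×0.0810)² = 0.00656
  w term: (-2×0.00770)² = 0.000237
  s term: (0.5×0.110)² = 0.00302
Total = 0.0498. Share from a = 0.0400/0.0498 = 0.803.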